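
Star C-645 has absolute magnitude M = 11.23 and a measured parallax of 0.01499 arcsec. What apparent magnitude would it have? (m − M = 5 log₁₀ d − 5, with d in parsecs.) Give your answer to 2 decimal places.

d = 1/p = 1/0.01499″ = 66.711 pc.
m − M = 5 log₁₀ d − 5 = 5 log₁₀(66.711) − 5 = 9.1210 − 5 = 4.1210.
m = M + (m − M) = 11.23 + 4.1210 = 15.35.

m = 15.35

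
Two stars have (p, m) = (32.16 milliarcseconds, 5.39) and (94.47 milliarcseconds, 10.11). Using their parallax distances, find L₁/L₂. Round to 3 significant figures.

L₁/L₂ = 667

d₁ = 1/p₁ = 1/0.03216″ = 31.095 pc; d₂ = 1/p₂ = 1/0.09447″ = 10.585 pc.
M₁ = m₁ − 5 log₁₀ d₁ + 5 = 5.39 − 7.4635 + 5 = 2.9265.
M₂ = 10.11 − 5.1235 + 5 = 9.9865.
L₁/L₂ = 10^(0.4(M₂ − M₁)) = 10^(0.4 × 7.0600) = 10^2.82400 = 666.81.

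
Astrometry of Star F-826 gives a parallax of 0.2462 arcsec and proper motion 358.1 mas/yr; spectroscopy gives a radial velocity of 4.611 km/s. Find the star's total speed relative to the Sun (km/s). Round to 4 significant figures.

8.294 km/s

d = 1/p = 1/0.2462″ = 4.0617 pc.
μ = 358.1 mas/yr = 0.3581 ″/yr.
v_t = 4.740 μ d = 4.740 × 0.3581 × 4.0617 = 6.8943 km/s.
v = √(v_r² + v_t²) = √(4.611² + 6.8943²) = √68.7927 = 8.2941 km/s.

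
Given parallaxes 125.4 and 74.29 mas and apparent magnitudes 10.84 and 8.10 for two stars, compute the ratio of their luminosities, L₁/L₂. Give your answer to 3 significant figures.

L₁/L₂ = 0.0281

d₁ = 1/p₁ = 1/0.1254″ = 7.9745 pc; d₂ = 1/p₂ = 1/0.07429″ = 13.461 pc.
M₁ = m₁ − 5 log₁₀ d₁ + 5 = 10.84 − 4.5085 + 5 = 11.3315.
M₂ = 8.10 − 5.6454 + 5 = 7.4546.
L₁/L₂ = 10^(0.4(M₂ − M₁)) = 10^(0.4 × (-3.8769)) = 10^(-1.55076) = 0.028135.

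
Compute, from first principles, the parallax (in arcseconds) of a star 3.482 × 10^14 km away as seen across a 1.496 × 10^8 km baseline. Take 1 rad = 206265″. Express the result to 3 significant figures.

θ ≈ B/d = (1.496 × 10^8) / (3.482 × 10^14) = 4.2964 × 10^-7 rad.
In arcseconds: 4.2964 × 10^-7 × 206265 = 0.08862″.

0.0886 arcsec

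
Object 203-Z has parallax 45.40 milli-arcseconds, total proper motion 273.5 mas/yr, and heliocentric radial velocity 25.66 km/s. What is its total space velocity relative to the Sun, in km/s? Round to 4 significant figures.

d = 1/p = 1/0.04540″ = 22.026 pc.
μ = 273.5 mas/yr = 0.2735 ″/yr.
v_t = 4.740 μ d = 4.740 × 0.2735 × 22.026 = 28.554 km/s.
v = √(v_r² + v_t²) = √(25.66² + 28.554²) = √1473.77 = 38.39 km/s.

38.39 km/s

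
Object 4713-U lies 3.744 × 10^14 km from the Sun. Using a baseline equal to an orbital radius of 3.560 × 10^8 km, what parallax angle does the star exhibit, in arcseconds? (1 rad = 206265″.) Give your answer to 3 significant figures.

0.196 arcsec

θ ≈ B/d = (3.560 × 10^8) / (3.744 × 10^14) = 9.5085 × 10^-7 rad.
In arcseconds: 9.5085 × 10^-7 × 206265 = 0.19613″.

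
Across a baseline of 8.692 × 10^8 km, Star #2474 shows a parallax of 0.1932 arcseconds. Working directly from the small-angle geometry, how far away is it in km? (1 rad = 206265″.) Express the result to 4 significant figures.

9.280 × 10^14 km

θ = 0.1932″ = 0.1932/206265 = 9.3666 × 10^-7 rad.
d = B/θ = (8.692 × 10^8) / (9.3666 × 10^-7) = 9.2798 × 10^14 km.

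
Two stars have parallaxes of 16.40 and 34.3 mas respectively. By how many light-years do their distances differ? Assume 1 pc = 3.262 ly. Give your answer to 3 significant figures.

d_A = 1/0.01640″ = 60.976 pc; d_B = 1/0.03430″ = 29.155 pc.
|d_B − d_A| = |29.155 − 60.976| = 31.821 pc = 31.821 × 3.262 ly = 103.8 ly.

104 ly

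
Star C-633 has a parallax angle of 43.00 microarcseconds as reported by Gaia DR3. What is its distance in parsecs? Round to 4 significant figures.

p = 43.00 microarcseconds = 0.00004300 arcsec.
d = 1/p = 1/0.00004300 = 23256 pc.

23260 pc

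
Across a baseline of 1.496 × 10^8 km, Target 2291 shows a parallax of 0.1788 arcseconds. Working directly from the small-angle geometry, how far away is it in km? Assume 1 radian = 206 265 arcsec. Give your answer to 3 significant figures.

1.73 × 10^14 km

θ = 0.1788″ = 0.1788/206265 = 8.6685 × 10^-7 rad.
d = B/θ = (1.496 × 10^8) / (8.6685 × 10^-7) = 1.7258 × 10^14 km.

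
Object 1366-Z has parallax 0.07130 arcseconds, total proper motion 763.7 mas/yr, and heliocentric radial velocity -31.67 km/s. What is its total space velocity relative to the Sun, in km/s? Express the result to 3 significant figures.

59.8 km/s

d = 1/p = 1/0.07130″ = 14.025 pc.
μ = 763.7 mas/yr = 0.7637 ″/yr.
v_t = 4.740 μ d = 4.740 × 0.7637 × 14.025 = 50.77 km/s.
v = √(v_r² + v_t²) = √((-31.67)² + 50.77²) = √3580.58 = 59.838 km/s.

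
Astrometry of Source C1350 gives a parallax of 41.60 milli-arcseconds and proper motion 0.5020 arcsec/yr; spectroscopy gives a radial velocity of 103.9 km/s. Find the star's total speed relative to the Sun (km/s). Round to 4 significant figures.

d = 1/p = 1/0.04160″ = 24.038 pc.
v_t = 4.740 μ d = 4.740 × 0.5020 × 24.038 = 57.198 km/s.
v = √(v_r² + v_t²) = √(103.9² + 57.198²) = √14066.8 = 118.6 km/s.

118.6 km/s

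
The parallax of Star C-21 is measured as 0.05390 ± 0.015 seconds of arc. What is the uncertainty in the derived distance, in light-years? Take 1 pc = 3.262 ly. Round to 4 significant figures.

16.84 ly

d = 1/p, so σ_d = σ_p / p².
σ_d = 0.0150 / (0.05390)² = 0.0150 / 0.0029052 = 5.1632 pc = 5.1632 × 3.262 ly = 16.842 ly.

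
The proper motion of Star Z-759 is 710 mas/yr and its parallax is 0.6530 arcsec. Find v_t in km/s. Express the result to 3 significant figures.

5.15 km/s

d = 1/p = 1/0.6530″ = 1.5314 pc.
μ = 710 mas/yr = 0.710 ″/yr.
v_t = 4.74 × μ × d = 4.74 × 0.710 × 1.5314 = 5.1538 km/s.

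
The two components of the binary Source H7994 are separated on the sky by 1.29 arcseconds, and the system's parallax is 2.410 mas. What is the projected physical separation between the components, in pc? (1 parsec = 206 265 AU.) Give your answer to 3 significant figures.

d = 1/p = 1/0.002410″ = 414.94 pc.
At distance d (pc), an angle of θ arcsec spans θ·d AU: s = 1.29 × 414.94 = 535.27 AU.
= 535.27 / 206265 = 0.0025951 pc.

0.00260 pc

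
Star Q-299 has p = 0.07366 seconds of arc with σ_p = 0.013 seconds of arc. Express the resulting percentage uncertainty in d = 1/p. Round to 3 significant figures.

For d = 1/p, |σ_d/d| = |σ_p/p|.
σ_p/p = 0.013 / 0.07366 = 0.17649 = 17.649%.

17.6%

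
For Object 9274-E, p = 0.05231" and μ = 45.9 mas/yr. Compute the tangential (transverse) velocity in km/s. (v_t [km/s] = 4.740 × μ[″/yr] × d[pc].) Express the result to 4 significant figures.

d = 1/p = 1/0.05231″ = 19.117 pc.
μ = 45.9 mas/yr = 0.0459 ″/yr.
v_t = 4.74 × μ × d = 4.74 × 0.0459 × 19.117 = 4.1592 km/s.

4.159 km/s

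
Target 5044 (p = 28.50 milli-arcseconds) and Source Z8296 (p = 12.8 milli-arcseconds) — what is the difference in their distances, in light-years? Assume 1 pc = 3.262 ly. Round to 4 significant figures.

d_A = 1/0.02850″ = 35.088 pc; d_B = 1/0.01280″ = 78.125 pc.
|d_B − d_A| = |78.125 − 35.088| = 43.037 pc = 43.037 × 3.262 ly = 140.39 ly.

140.4 ly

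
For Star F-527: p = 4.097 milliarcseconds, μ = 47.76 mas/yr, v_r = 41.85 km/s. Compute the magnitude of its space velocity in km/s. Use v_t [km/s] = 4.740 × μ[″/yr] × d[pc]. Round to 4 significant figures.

d = 1/p = 1/0.004097″ = 244.08 pc.
μ = 47.76 mas/yr = 0.04776 ″/yr.
v_t = 4.740 μ d = 4.740 × 0.04776 × 244.08 = 55.255 km/s.
v = √(v_r² + v_t²) = √(41.85² + 55.255²) = √4804.54 = 69.315 km/s.

69.32 km/s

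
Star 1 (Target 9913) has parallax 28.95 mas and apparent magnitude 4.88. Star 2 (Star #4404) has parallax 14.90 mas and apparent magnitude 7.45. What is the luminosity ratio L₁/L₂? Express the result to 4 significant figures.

d₁ = 1/p₁ = 1/0.02895″ = 34.542 pc; d₂ = 1/p₂ = 1/0.01490″ = 67.114 pc.
M₁ = m₁ − 5 log₁₀ d₁ + 5 = 4.88 − 7.6917 + 5 = 2.1883.
M₂ = 7.45 − 9.1341 + 5 = 3.3159.
L₁/L₂ = 10^(0.4(M₂ − M₁)) = 10^(0.4 × 1.1276) = 10^0.45104 = 2.8251.

L₁/L₂ = 2.825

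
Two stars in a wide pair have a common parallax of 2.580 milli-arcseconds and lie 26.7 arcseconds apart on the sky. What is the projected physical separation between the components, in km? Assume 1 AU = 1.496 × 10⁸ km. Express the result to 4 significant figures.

d = 1/p = 1/0.002580″ = 387.6 pc.
At distance d (pc), an angle of θ arcsec spans θ·d AU: s = 26.7 × 387.6 = 10349 AU.
= 10349 × 1.496 × 10⁸ km = 1.5482 × 10^12 km.

1.548 × 10^12 km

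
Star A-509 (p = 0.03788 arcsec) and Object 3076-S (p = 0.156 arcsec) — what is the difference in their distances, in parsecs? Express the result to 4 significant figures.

19.99 pc

d_A = 1/0.03788″ = 26.399 pc; d_B = 1/0.1560″ = 6.4103 pc.
|d_B − d_A| = |6.4103 − 26.399| = 19.989 pc.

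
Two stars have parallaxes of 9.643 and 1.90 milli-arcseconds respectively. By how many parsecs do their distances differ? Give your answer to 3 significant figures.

423 pc

d_A = 1/0.009643″ = 103.7 pc; d_B = 1/0.001900″ = 526.32 pc.
|d_B − d_A| = |526.32 − 103.7| = 422.62 pc.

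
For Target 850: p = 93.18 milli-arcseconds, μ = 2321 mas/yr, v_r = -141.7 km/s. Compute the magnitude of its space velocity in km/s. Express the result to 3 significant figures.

d = 1/p = 1/0.09318″ = 10.732 pc.
μ = 2321 mas/yr = 2.321 ″/yr.
v_t = 4.740 μ d = 4.740 × 2.321 × 10.732 = 118.07 km/s.
v = √(v_r² + v_t²) = √((-141.7)² + 118.07²) = √34019.4 = 184.44 km/s.

184 km/s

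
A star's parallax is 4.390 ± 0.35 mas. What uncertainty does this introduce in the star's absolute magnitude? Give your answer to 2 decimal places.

σ_M = 0.17 mag

M = m − 5 log₁₀ d + 5 = m + 5 log₁₀ p + 5, so ∂M/∂p = 5/(p ln 10).
σ_M = (5/ln 10) · (σ_p/p) = 2.1715 × 0.35/4.390 = 2.1715 × 0.079727 = 0.17313.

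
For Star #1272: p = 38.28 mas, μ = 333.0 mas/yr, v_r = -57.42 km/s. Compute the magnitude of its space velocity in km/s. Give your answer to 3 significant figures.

70.7 km/s

d = 1/p = 1/0.03828″ = 26.123 pc.
μ = 333.0 mas/yr = 0.3330 ″/yr.
v_t = 4.740 μ d = 4.740 × 0.3330 × 26.123 = 41.233 km/s.
v = √(v_r² + v_t²) = √((-57.42)² + 41.233²) = √4997.22 = 70.691 km/s.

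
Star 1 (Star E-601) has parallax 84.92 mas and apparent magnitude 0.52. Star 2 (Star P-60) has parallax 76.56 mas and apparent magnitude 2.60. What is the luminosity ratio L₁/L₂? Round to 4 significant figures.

L₁/L₂ = 5.521

d₁ = 1/p₁ = 1/0.08492″ = 11.776 pc; d₂ = 1/p₂ = 1/0.07656″ = 13.062 pc.
M₁ = m₁ − 5 log₁₀ d₁ + 5 = 0.52 − 5.3550 + 5 = 0.1650.
M₂ = 2.60 − 5.5800 + 5 = 2.0200.
L₁/L₂ = 10^(0.4(M₂ − M₁)) = 10^(0.4 × 1.8550) = 10^0.74200 = 5.5208.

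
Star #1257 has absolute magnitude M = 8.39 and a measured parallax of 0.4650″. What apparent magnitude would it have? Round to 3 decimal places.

m = 5.053

d = 1/p = 1/0.4650″ = 2.1505 pc.
m − M = 5 log₁₀ d − 5 = 5 log₁₀(2.1505) − 5 = 1.6627 − 5 = -3.3373.
m = M + (m − M) = 8.39 + (-3.3373) = 5.053.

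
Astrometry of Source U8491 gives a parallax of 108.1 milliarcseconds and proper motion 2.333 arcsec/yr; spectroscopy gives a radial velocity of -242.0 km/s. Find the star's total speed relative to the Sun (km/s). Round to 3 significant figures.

d = 1/p = 1/0.1081″ = 9.2507 pc.
v_t = 4.740 μ d = 4.740 × 2.333 × 9.2507 = 102.3 km/s.
v = √(v_r² + v_t²) = √((-242.0)² + 102.3²) = √69029.3 = 262.73 km/s.

263 km/s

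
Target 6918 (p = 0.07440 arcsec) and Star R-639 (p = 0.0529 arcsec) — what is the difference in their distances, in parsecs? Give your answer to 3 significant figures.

d_A = 1/0.07440″ = 13.441 pc; d_B = 1/0.05290″ = 18.904 pc.
|d_B − d_A| = |18.904 − 13.441| = 5.463 pc.

5.46 pc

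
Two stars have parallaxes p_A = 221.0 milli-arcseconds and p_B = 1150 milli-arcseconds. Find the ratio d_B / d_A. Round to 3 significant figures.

Since d = 1/p, d_B/d_A = p_A/p_B.
= 221.0 / 1150 = 0.19217.

0.192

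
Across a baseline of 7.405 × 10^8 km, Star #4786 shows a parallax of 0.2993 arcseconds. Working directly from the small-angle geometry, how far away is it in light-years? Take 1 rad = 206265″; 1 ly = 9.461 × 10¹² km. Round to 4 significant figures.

θ = 0.2993″ = 0.2993/206265 = 1.4510 × 10^-6 rad.
d = B/θ = (7.405 × 10^8) / (1.4510 × 10^-6) = 5.1034 × 10^14 km = (5.1034 × 10^14) / (9.461 × 10^12) ly = 53.941 ly.

53.94 ly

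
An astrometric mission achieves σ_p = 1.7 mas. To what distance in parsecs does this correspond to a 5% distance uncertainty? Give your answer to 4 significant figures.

29.41 pc

σ_d/d = σ_p/p, so the condition is σ_p/p ≤ 0.05, i.e. p ≥ σ_p/0.05.
p_min = 1.7/0.05 = 34 mas = 0.034 arcsec.
d_max = 1/p_min = 1/0.034 = 29.412 pc.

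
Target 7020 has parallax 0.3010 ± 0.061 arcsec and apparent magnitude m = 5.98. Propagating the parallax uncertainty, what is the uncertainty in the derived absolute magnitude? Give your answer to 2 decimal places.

σ_M = 0.44 mag

M = m − 5 log₁₀ d + 5 = m + 5 log₁₀ p + 5, so ∂M/∂p = 5/(p ln 10).
σ_M = (5/ln 10) · (σ_p/p) = 2.1715 × 0.061/0.3010 = 2.1715 × 0.20266 = 0.44008.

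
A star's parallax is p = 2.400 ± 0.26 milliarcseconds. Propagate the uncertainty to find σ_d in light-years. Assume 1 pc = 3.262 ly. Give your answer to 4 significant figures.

147.2 ly

d = 1/p, so σ_d = σ_p / p².
σ_d = 0.000260 / (0.002400)² = 0.000260 / 0.00000576 = 45.139 pc = 45.139 × 3.262 ly = 147.24 ly.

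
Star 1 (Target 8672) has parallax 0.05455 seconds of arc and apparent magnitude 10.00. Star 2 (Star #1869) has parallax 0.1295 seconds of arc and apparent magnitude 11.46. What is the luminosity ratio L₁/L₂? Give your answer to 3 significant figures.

L₁/L₂ = 21.6

d₁ = 1/p₁ = 1/0.05455″ = 18.332 pc; d₂ = 1/p₂ = 1/0.1295″ = 7.722 pc.
M₁ = m₁ − 5 log₁₀ d₁ + 5 = 10.00 − 6.3160 + 5 = 8.6840.
M₂ = 11.46 − 4.4386 + 5 = 12.0214.
L₁/L₂ = 10^(0.4(M₂ − M₁)) = 10^(0.4 × 3.3374) = 10^1.33496 = 21.625.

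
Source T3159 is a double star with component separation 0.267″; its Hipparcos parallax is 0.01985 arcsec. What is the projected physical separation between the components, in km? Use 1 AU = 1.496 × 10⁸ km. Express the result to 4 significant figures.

d = 1/p = 1/0.01985″ = 50.378 pc.
At distance d (pc), an angle of θ arcsec spans θ·d AU: s = 0.267 × 50.378 = 13.451 AU.
= 13.451 × 1.496 × 10⁸ km = 2.0123 × 10^9 km.

2.012 × 10^9 km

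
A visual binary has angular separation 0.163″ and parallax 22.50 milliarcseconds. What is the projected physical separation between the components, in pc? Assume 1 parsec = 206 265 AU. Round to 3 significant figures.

d = 1/p = 1/0.02250″ = 44.444 pc.
At distance d (pc), an angle of θ arcsec spans θ·d AU: s = 0.163 × 44.444 = 7.2444 AU.
= 7.2444 / 206265 = 3.5122 × 10^-5 pc.

3.51 × 10^-5 pc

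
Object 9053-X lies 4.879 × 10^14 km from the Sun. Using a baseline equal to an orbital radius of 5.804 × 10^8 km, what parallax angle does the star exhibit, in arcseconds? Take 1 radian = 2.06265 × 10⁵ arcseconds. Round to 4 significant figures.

θ ≈ B/d = (5.804 × 10^8) / (4.879 × 10^14) = 1.1896 × 10^-6 rad.
In arcseconds: 1.1896 × 10^-6 × 206265 = 0.24537″.

0.2454 arcsec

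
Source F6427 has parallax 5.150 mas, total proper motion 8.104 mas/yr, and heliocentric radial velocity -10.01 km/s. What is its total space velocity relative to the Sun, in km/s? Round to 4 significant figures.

d = 1/p = 1/0.005150″ = 194.17 pc.
μ = 8.104 mas/yr = 0.008104 ″/yr.
v_t = 4.740 μ d = 4.740 × 0.008104 × 194.17 = 7.4586 km/s.
v = √(v_r² + v_t²) = √((-10.01)² + 7.4586²) = √155.831 = 12.483 km/s.

12.48 km/s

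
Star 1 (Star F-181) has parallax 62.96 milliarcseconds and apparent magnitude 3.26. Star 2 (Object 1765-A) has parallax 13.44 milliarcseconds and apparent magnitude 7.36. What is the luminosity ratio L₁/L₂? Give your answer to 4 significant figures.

L₁/L₂ = 1.989

d₁ = 1/p₁ = 1/0.06296″ = 15.883 pc; d₂ = 1/p₂ = 1/0.01344″ = 74.405 pc.
M₁ = m₁ − 5 log₁₀ d₁ + 5 = 3.26 − 6.0047 + 5 = 2.2553.
M₂ = 7.36 − 9.3580 + 5 = 3.0020.
L₁/L₂ = 10^(0.4(M₂ − M₁)) = 10^(0.4 × 0.7467) = 10^0.29868 = 1.9892.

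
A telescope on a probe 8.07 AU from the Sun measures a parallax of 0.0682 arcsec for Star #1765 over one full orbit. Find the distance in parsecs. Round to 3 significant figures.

118 pc

With baseline B (in AU) and parallax p (in arcsec), d = B/p parsecs.
d = 8.07 / 0.0682 = 118.33 pc.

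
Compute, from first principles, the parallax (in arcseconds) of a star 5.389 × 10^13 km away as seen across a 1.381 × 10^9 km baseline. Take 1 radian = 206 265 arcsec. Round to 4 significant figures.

5.286 arcsec

θ ≈ B/d = (1.381 × 10^9) / (5.389 × 10^13) = 2.5626 × 10^-5 rad.
In arcseconds: 2.5626 × 10^-5 × 206265 = 5.2857″.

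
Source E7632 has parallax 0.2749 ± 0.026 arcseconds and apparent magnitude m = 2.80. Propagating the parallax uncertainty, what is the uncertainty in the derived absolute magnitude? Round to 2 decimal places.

M = m − 5 log₁₀ d + 5 = m + 5 log₁₀ p + 5, so ∂M/∂p = 5/(p ln 10).
σ_M = (5/ln 10) · (σ_p/p) = 2.1715 × 0.026/0.2749 = 2.1715 × 0.09458 = 0.20538.

σ_M = 0.21 mag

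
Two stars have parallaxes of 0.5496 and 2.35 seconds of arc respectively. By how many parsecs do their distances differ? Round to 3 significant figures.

1.39 pc

d_A = 1/0.5496″ = 1.8195 pc; d_B = 1/2.350″ = 0.42553 pc.
|d_B − d_A| = |0.42553 − 1.8195| = 1.394 pc.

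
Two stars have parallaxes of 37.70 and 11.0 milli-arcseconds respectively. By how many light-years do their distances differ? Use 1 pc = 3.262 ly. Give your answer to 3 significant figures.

210 ly

d_A = 1/0.03770″ = 26.525 pc; d_B = 1/0.01100″ = 90.909 pc.
|d_B − d_A| = |90.909 − 26.525| = 64.384 pc = 64.384 × 3.262 ly = 210.02 ly.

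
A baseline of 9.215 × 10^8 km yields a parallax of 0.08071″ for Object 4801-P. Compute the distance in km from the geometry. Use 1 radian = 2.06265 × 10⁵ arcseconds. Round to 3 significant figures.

θ = 0.08071″ = 0.08071/206265 = 3.9129 × 10^-7 rad.
d = B/θ = (9.215 × 10^8) / (3.9129 × 10^-7) = 2.3550 × 10^15 km.

2.36 × 10^15 km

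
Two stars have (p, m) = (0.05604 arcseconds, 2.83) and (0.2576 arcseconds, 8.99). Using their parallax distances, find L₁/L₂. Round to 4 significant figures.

L₁/L₂ = 6150

d₁ = 1/p₁ = 1/0.05604″ = 17.844 pc; d₂ = 1/p₂ = 1/0.2576″ = 3.882 pc.
M₁ = m₁ − 5 log₁₀ d₁ + 5 = 2.83 − 6.2575 + 5 = 1.5725.
M₂ = 8.99 − 2.9453 + 5 = 11.0447.
L₁/L₂ = 10^(0.4(M₂ − M₁)) = 10^(0.4 × 9.4722) = 10^3.78888 = 6150.1.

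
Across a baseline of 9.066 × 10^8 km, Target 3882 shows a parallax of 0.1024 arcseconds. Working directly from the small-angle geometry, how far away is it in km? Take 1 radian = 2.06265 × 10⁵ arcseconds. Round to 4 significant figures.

θ = 0.1024″ = 0.1024/206265 = 4.9645 × 10^-7 rad.
d = B/θ = (9.066 × 10^8) / (4.9645 × 10^-7) = 1.8262 × 10^15 km.

1.826 × 10^15 km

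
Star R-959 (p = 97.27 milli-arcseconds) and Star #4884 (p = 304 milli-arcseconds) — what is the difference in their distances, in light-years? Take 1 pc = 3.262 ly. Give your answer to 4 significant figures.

d_A = 1/0.09727″ = 10.281 pc; d_B = 1/0.3040″ = 3.2895 pc.
|d_B − d_A| = |3.2895 − 10.281| = 6.9915 pc = 6.9915 × 3.262 ly = 22.806 ly.

22.81 ly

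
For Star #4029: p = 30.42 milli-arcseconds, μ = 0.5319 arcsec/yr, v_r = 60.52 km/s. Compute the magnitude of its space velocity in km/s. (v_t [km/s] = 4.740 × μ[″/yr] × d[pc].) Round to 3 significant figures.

103 km/s

d = 1/p = 1/0.03042″ = 32.873 pc.
v_t = 4.740 μ d = 4.740 × 0.5319 × 32.873 = 82.88 km/s.
v = √(v_r² + v_t²) = √(60.52² + 82.88²) = √10531.8 = 102.62 km/s.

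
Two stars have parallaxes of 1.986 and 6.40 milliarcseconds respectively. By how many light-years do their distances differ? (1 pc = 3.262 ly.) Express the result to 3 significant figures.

d_A = 1/0.001986″ = 503.52 pc; d_B = 1/0.006400″ = 156.25 pc.
|d_B − d_A| = |156.25 − 503.52| = 347.27 pc = 347.27 × 3.262 ly = 1132.8 ly.

1130 ly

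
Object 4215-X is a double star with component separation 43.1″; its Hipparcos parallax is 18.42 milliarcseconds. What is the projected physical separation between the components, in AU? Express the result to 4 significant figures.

2340 AU

d = 1/p = 1/0.01842″ = 54.289 pc.
At distance d (pc), an angle of θ arcsec spans θ·d AU: s = 43.1 × 54.289 = 2339.9 AU.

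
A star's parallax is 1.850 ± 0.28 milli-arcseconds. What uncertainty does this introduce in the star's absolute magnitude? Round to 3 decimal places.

M = m − 5 log₁₀ d + 5 = m + 5 log₁₀ p + 5, so ∂M/∂p = 5/(p ln 10).
σ_M = (5/ln 10) · (σ_p/p) = 2.1715 × 0.28/1.850 = 2.1715 × 0.15135 = 0.32866.

σ_M = 0.329 mag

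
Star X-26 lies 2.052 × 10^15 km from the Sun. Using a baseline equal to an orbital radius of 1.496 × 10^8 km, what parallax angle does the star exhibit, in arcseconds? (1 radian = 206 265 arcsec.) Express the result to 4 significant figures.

θ ≈ B/d = (1.496 × 10^8) / (2.052 × 10^15) = 7.2904 × 10^-8 rad.
In arcseconds: 7.2904 × 10^-8 × 206265 = 0.015038″.

0.01504 arcsec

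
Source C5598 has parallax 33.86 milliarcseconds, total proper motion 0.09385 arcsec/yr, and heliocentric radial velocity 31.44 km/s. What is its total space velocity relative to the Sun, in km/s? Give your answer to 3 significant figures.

d = 1/p = 1/0.03386″ = 29.533 pc.
v_t = 4.740 μ d = 4.740 × 0.09385 × 29.533 = 13.138 km/s.
v = √(v_r² + v_t²) = √(31.44² + 13.138²) = √1161.08 = 34.075 km/s.

34.1 km/s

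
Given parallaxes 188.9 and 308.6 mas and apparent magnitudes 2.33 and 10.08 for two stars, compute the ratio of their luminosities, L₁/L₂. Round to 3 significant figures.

d₁ = 1/p₁ = 1/0.1889″ = 5.2938 pc; d₂ = 1/p₂ = 1/0.3086″ = 3.2404 pc.
M₁ = m₁ − 5 log₁₀ d₁ + 5 = 2.33 − 3.6188 + 5 = 3.7112.
M₂ = 10.08 − 2.5530 + 5 = 12.5270.
L₁/L₂ = 10^(0.4(M₂ − M₁)) = 10^(0.4 × 8.8158) = 10^3.52632 = 3359.9.

L₁/L₂ = 3360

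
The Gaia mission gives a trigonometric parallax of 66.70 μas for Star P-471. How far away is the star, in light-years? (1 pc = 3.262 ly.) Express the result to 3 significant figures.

p = 66.70 μas = 0.00006670 arcsec.
d = 1/p = 1/0.00006670 = 14993 pc.
In light-years: 14993 × 3.262 = 48907 ly.

48900 light years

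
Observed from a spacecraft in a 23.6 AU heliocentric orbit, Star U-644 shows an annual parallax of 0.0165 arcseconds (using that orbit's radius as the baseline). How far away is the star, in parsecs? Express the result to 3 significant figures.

1430 pc

With baseline B (in AU) and parallax p (in arcsec), d = B/p parsecs.
d = 23.6 / 0.0165 = 1430.3 pc.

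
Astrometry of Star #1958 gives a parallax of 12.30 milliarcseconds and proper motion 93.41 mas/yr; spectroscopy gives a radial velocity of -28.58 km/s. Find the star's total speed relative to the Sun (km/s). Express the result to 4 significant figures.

d = 1/p = 1/0.01230″ = 81.301 pc.
μ = 93.41 mas/yr = 0.09341 ″/yr.
v_t = 4.740 μ d = 4.740 × 0.09341 × 81.301 = 35.997 km/s.
v = √(v_r² + v_t²) = √((-28.58)² + 35.997²) = √2112.6 = 45.963 km/s.

45.96 km/s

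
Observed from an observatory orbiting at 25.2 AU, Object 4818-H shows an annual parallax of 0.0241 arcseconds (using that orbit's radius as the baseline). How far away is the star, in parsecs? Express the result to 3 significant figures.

1050 pc

With baseline B (in AU) and parallax p (in arcsec), d = B/p parsecs.
d = 25.2 / 0.0241 = 1045.6 pc.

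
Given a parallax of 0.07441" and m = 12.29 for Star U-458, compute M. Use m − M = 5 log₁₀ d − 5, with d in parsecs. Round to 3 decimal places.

d = 1/p = 1/0.07441″ = 13.439 pc.
m − M = 5 log₁₀(13.439) − 5 = 5.6418 − 5 = 0.6418.
M = m − (m − M) = 12.29 − 0.6418 = 11.648.

M = 11.648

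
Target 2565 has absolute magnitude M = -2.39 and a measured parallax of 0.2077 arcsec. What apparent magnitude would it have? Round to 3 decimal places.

m = -3.977

d = 1/p = 1/0.2077″ = 4.8146 pc.
m − M = 5 log₁₀ d − 5 = 5 log₁₀(4.8146) − 5 = 3.4128 − 5 = -1.5872.
m = M + (m − M) = -2.39 + (-1.5872) = -3.977.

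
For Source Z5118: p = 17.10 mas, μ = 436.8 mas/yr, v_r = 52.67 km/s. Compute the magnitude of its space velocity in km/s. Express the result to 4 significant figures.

d = 1/p = 1/0.01710″ = 58.48 pc.
μ = 436.8 mas/yr = 0.4368 ″/yr.
v_t = 4.740 μ d = 4.740 × 0.4368 × 58.48 = 121.08 km/s.
v = √(v_r² + v_t²) = √(52.67² + 121.08²) = √17434.5 = 132.04 km/s.

132.0 km/s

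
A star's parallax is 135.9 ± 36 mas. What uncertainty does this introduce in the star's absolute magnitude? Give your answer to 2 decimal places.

M = m − 5 log₁₀ d + 5 = m + 5 log₁₀ p + 5, so ∂M/∂p = 5/(p ln 10).
σ_M = (5/ln 10) · (σ_p/p) = 2.1715 × 36/135.9 = 2.1715 × 0.2649 = 0.57523.

σ_M = 0.58 mag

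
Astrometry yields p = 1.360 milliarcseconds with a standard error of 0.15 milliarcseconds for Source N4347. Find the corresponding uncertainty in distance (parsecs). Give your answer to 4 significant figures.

d = 1/p, so σ_d = σ_p / p².
σ_d = 0.000150 / (0.001360)² = 0.000150 / 0.0000018496 = 81.099 pc.

81.10 pc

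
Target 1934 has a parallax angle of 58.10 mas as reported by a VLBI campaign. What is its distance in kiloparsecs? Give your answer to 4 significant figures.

0.01721 kpc

p = 58.10 mas = 0.05810 arcsec.
d = 1/p = 1/0.05810 = 17.212 pc.
= 0.017212 kpc.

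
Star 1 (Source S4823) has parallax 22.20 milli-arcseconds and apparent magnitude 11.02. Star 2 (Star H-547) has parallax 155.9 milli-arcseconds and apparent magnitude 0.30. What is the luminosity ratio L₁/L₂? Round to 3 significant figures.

d₁ = 1/p₁ = 1/0.02220″ = 45.045 pc; d₂ = 1/p₂ = 1/0.1559″ = 6.4144 pc.
M₁ = m₁ − 5 log₁₀ d₁ + 5 = 11.02 − 8.2682 + 5 = 7.7518.
M₂ = 0.30 − 4.0358 + 5 = 1.2642.
L₁/L₂ = 10^(0.4(M₂ − M₁)) = 10^(0.4 × (-6.4876)) = 10^(-2.59504) = 0.0025407.

L₁/L₂ = 0.00254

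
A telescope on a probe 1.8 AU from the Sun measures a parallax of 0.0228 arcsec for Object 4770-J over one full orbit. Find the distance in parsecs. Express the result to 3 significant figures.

With baseline B (in AU) and parallax p (in arcsec), d = B/p parsecs.
d = 1.8 / 0.0228 = 78.947 pc.

78.9 pc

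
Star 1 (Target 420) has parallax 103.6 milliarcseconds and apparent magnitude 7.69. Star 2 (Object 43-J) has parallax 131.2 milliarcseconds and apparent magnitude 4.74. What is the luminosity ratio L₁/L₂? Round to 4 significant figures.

L₁/L₂ = 0.1060

d₁ = 1/p₁ = 1/0.1036″ = 9.6525 pc; d₂ = 1/p₂ = 1/0.1312″ = 7.622 pc.
M₁ = m₁ − 5 log₁₀ d₁ + 5 = 7.69 − 4.9232 + 5 = 7.7668.
M₂ = 4.74 − 4.4103 + 5 = 5.3297.
L₁/L₂ = 10^(0.4(M₂ − M₁)) = 10^(0.4 × (-2.4371)) = 10^(-0.97484) = 0.10596.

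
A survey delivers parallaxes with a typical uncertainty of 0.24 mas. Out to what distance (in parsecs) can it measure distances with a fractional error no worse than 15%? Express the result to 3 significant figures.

σ_d/d = σ_p/p, so the condition is σ_p/p ≤ 0.15, i.e. p ≥ σ_p/0.15.
p_min = 0.24/0.15 = 1.6 mas = 0.0016 arcsec.
d_max = 1/p_min = 1/0.0016 = 625 pc.

625 pc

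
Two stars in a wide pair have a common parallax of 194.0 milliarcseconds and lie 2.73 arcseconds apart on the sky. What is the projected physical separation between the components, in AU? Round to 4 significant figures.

d = 1/p = 1/0.1940″ = 5.1546 pc.
At distance d (pc), an angle of θ arcsec spans θ·d AU: s = 2.73 × 5.1546 = 14.072 AU.

14.07 AU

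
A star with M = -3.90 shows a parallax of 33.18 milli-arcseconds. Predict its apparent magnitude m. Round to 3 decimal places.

d = 1/p = 1/0.03318″ = 30.139 pc.
m − M = 5 log₁₀ d − 5 = 5 log₁₀(30.139) − 5 = 7.3956 − 5 = 2.3956.
m = M + (m − M) = -3.90 + 2.3956 = -1.504.

m = -1.504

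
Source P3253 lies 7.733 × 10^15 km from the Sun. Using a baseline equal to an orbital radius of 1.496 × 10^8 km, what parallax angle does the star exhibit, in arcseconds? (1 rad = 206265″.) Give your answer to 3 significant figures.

0.00399 arcsec

θ ≈ B/d = (1.496 × 10^8) / (7.733 × 10^15) = 1.9346 × 10^-8 rad.
In arcseconds: 1.9346 × 10^-8 × 206265 = 0.0039904″.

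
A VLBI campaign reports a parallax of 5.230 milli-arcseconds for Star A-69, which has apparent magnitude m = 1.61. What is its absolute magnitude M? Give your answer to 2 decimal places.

d = 1/p = 1/0.005230″ = 191.2 pc.
m − M = 5 log₁₀(191.2) − 5 = 11.4074 − 5 = 6.4074.
M = m − (m − M) = 1.61 − 6.4074 = -4.80.

M = -4.80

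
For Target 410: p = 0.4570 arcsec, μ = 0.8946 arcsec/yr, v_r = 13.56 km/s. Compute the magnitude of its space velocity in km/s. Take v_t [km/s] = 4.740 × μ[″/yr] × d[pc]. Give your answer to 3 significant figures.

d = 1/p = 1/0.4570″ = 2.1882 pc.
v_t = 4.740 μ d = 4.740 × 0.8946 × 2.1882 = 9.2789 km/s.
v = √(v_r² + v_t²) = √(13.56² + 9.2789²) = √269.972 = 16.431 km/s.

16.4 km/s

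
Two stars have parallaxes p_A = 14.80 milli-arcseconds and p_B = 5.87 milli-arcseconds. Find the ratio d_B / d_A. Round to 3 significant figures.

Since d = 1/p, d_B/d_A = p_A/p_B.
= 14.80 / 5.87 = 2.5213.

2.52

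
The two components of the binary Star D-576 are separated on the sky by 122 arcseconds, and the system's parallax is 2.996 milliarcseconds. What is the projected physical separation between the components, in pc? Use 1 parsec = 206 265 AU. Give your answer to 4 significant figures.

0.1974 pc

d = 1/p = 1/0.002996″ = 333.78 pc.
At distance d (pc), an angle of θ arcsec spans θ·d AU: s = 122 × 333.78 = 40721 AU.
= 40721 / 206265 = 0.19742 pc.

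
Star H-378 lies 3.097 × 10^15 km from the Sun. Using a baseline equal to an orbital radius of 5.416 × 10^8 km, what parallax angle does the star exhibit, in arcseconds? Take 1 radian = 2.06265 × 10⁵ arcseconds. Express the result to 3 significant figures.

0.0361 arcsec

θ ≈ B/d = (5.416 × 10^8) / (3.097 × 10^15) = 1.7488 × 10^-7 rad.
In arcseconds: 1.7488 × 10^-7 × 206265 = 0.036072″.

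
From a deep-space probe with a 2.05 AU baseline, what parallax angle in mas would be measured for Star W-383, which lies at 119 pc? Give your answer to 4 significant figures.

p (arcsec) = B (AU) / d (pc).
p = 2.05 / 119 = 0.017227 arcsec = 17.227 mas.

17.23 mas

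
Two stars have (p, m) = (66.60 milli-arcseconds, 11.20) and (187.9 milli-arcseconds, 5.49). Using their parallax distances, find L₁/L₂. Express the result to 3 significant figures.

L₁/L₂ = 0.0414

d₁ = 1/p₁ = 1/0.06660″ = 15.015 pc; d₂ = 1/p₂ = 1/0.1879″ = 5.322 pc.
M₁ = m₁ − 5 log₁₀ d₁ + 5 = 11.20 − 5.8826 + 5 = 10.3174.
M₂ = 5.49 − 3.6304 + 5 = 6.8596.
L₁/L₂ = 10^(0.4(M₂ − M₁)) = 10^(0.4 × (-3.4578)) = 10^(-1.38312) = 0.041389.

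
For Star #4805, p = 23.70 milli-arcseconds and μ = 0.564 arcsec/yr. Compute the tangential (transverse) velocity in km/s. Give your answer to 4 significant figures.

d = 1/p = 1/0.02370″ = 42.194 pc.
v_t = 4.74 × μ × d = 4.74 × 0.564 × 42.194 = 112.8 km/s.

112.8 km/s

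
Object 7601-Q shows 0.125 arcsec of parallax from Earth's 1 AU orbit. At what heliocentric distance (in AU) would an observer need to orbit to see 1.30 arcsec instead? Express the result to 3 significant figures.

Parallax scales linearly with baseline: p ∝ B, so B = p_target / p_Earth × 1 AU.
B = 1.30 / 0.125 = 10.4 AU.

10.4 AU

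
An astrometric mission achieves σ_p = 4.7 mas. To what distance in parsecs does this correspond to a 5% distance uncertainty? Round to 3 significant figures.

σ_d/d = σ_p/p, so the condition is σ_p/p ≤ 0.05, i.e. p ≥ σ_p/0.05.
p_min = 4.7/0.05 = 94 mas = 0.094 arcsec.
d_max = 1/p_min = 1/0.094 = 10.638 pc.

10.6 pc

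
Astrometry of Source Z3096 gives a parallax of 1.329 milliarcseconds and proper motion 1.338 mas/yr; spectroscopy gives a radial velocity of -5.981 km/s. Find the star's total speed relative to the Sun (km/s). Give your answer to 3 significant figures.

d = 1/p = 1/0.001329″ = 752.45 pc.
μ = 1.338 mas/yr = 0.001338 ″/yr.
v_t = 4.740 μ d = 4.740 × 0.001338 × 752.45 = 4.7721 km/s.
v = √(v_r² + v_t²) = √((-5.981)² + 4.7721²) = √58.5453 = 7.6515 km/s.

7.65 km/s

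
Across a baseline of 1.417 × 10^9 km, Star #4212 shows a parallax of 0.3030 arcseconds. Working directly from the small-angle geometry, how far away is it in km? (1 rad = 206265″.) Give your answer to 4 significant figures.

9.646 × 10^14 km

θ = 0.3030″ = 0.3030/206265 = 1.4690 × 10^-6 rad.
d = B/θ = (1.417 × 10^9) / (1.4690 × 10^-6) = 9.6460 × 10^14 km.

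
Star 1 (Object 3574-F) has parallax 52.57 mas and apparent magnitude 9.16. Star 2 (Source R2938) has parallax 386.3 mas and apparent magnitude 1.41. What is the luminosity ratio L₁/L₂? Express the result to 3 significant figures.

d₁ = 1/p₁ = 1/0.05257″ = 19.022 pc; d₂ = 1/p₂ = 1/0.3863″ = 2.5887 pc.
M₁ = m₁ − 5 log₁₀ d₁ + 5 = 9.16 − 6.3963 + 5 = 7.7637.
M₂ = 1.41 − 2.0654 + 5 = 4.3446.
L₁/L₂ = 10^(0.4(M₂ − M₁)) = 10^(0.4 × (-3.4191)) = 10^(-1.36764) = 0.04289.

L₁/L₂ = 0.0429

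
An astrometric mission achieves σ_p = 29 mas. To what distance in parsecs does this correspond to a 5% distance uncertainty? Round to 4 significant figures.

σ_d/d = σ_p/p, so the condition is σ_p/p ≤ 0.05, i.e. p ≥ σ_p/0.05.
p_min = 29/0.05 = 580 mas = 0.58 arcsec.
d_max = 1/p_min = 1/0.58 = 1.7241 pc.

1.724 pc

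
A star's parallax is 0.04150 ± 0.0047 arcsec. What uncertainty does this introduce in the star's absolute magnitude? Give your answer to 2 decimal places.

σ_M = 0.25 mag

M = m − 5 log₁₀ d + 5 = m + 5 log₁₀ p + 5, so ∂M/∂p = 5/(p ln 10).
σ_M = (5/ln 10) · (σ_p/p) = 2.1715 × 0.0047/0.04150 = 2.1715 × 0.11325 = 0.24592.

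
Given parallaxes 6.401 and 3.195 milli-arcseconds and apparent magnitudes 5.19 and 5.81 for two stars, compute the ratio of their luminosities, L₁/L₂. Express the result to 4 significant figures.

L₁/L₂ = 0.4410

d₁ = 1/p₁ = 1/0.006401″ = 156.23 pc; d₂ = 1/p₂ = 1/0.003195″ = 312.99 pc.
M₁ = m₁ − 5 log₁₀ d₁ + 5 = 5.19 − 10.9688 + 5 = -0.7788.
M₂ = 5.81 − 12.4777 + 5 = -1.6677.
L₁/L₂ = 10^(0.4(M₂ − M₁)) = 10^(0.4 × (-0.8889)) = 10^(-0.35556) = 0.441.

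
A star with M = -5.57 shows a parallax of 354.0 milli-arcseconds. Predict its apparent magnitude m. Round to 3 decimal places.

m = -8.315

d = 1/p = 1/0.3540″ = 2.8249 pc.
m − M = 5 log₁₀ d − 5 = 5 log₁₀(2.8249) − 5 = 2.2550 − 5 = -2.7450.
m = M + (m − M) = -5.57 + (-2.7450) = -8.315.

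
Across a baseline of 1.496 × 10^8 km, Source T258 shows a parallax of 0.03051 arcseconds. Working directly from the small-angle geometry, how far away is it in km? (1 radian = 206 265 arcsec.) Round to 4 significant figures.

1.011 × 10^15 km

θ = 0.03051″ = 0.03051/206265 = 1.4792 × 10^-7 rad.
d = B/θ = (1.496 × 10^8) / (1.4792 × 10^-7) = 1.0114 × 10^15 km.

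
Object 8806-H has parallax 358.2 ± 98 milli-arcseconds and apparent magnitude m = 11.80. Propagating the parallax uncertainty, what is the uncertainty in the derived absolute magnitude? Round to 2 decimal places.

σ_M = 0.59 mag

M = m − 5 log₁₀ d + 5 = m + 5 log₁₀ p + 5, so ∂M/∂p = 5/(p ln 10).
σ_M = (5/ln 10) · (σ_p/p) = 2.1715 × 98/358.2 = 2.1715 × 0.27359 = 0.5941.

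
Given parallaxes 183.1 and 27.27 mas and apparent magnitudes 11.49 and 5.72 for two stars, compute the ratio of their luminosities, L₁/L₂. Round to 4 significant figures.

L₁/L₂ = 0.0001091

d₁ = 1/p₁ = 1/0.1831″ = 5.4615 pc; d₂ = 1/p₂ = 1/0.02727″ = 36.67 pc.
M₁ = m₁ − 5 log₁₀ d₁ + 5 = 11.49 − 3.6866 + 5 = 12.8034.
M₂ = 5.72 − 7.8216 + 5 = 2.8984.
L₁/L₂ = 10^(0.4(M₂ − M₁)) = 10^(0.4 × (-9.9050)) = 10^(-3.96200) = 0.00010914.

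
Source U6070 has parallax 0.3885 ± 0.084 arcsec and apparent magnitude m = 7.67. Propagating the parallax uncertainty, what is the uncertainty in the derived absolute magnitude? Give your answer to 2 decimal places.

σ_M = 0.47 mag

M = m − 5 log₁₀ d + 5 = m + 5 log₁₀ p + 5, so ∂M/∂p = 5/(p ln 10).
σ_M = (5/ln 10) · (σ_p/p) = 2.1715 × 0.084/0.3885 = 2.1715 × 0.21622 = 0.46952.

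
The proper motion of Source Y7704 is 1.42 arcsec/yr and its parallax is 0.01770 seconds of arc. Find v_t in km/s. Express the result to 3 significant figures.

d = 1/p = 1/0.01770″ = 56.497 pc.
v_t = 4.74 × μ × d = 4.74 × 1.42 × 56.497 = 380.27 km/s.

380 km/s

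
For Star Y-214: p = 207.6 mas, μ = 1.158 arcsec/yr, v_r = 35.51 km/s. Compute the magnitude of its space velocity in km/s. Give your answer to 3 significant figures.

44.3 km/s

d = 1/p = 1/0.2076″ = 4.817 pc.
v_t = 4.740 μ d = 4.740 × 1.158 × 4.817 = 26.44 km/s.
v = √(v_r² + v_t²) = √(35.51² + 26.44²) = √1960.03 = 44.272 km/s.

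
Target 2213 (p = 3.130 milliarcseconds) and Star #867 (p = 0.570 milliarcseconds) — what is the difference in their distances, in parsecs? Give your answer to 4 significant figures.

d_A = 1/0.003130″ = 319.49 pc; d_B = 1/0.0005700″ = 1754.4 pc.
|d_B − d_A| = |1754.4 − 319.49| = 1434.9 pc.

1435 pc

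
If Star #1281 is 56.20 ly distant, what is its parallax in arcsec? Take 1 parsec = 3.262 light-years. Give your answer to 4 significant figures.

0.05804 arcsec

d = 56.20 ly ÷ 3.262 = 17.229 pc.
p = 1/d = 1/17.229 = 0.058042 arcsec.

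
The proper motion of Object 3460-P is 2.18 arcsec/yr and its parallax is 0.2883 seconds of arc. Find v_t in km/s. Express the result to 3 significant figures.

35.8 km/s

d = 1/p = 1/0.2883″ = 3.4686 pc.
v_t = 4.74 × μ × d = 4.74 × 2.18 × 3.4686 = 35.842 km/s.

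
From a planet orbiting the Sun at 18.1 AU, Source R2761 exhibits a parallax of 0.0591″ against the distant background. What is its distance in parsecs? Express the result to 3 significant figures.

306 pc

With baseline B (in AU) and parallax p (in arcsec), d = B/p parsecs.
d = 18.1 / 0.0591 = 306.26 pc.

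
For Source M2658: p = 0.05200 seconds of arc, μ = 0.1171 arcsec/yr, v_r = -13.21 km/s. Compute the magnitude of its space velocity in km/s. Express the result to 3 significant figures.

d = 1/p = 1/0.05200″ = 19.231 pc.
v_t = 4.740 μ d = 4.740 × 0.1171 × 19.231 = 10.674 km/s.
v = √(v_r² + v_t²) = √((-13.21)² + 10.674²) = √288.438 = 16.983 km/s.

17.0 km/s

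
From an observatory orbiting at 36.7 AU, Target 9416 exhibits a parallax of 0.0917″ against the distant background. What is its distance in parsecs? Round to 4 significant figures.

400.2 pc

With baseline B (in AU) and parallax p (in arcsec), d = B/p parsecs.
d = 36.7 / 0.0917 = 400.22 pc.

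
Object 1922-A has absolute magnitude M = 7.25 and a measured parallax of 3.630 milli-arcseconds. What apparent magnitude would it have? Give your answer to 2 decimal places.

d = 1/p = 1/0.003630″ = 275.48 pc.
m − M = 5 log₁₀ d − 5 = 5 log₁₀(275.48) − 5 = 12.2005 − 5 = 7.2005.
m = M + (m − M) = 7.25 + 7.2005 = 14.45.

m = 14.45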